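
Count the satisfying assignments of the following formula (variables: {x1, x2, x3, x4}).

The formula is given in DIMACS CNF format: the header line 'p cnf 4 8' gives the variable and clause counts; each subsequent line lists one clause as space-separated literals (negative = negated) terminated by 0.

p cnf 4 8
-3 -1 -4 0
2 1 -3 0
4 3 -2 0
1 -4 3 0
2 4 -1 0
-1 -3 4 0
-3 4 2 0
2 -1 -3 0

5

There are 2^4 = 16 truth assignments over (x1, x2, x3, x4).
Check each against the 8 clauses (columns in the order x1, x2, x3, x4):
  F F F F  ✓ satisfies all
  F F F T  ✗ fails (x1 ∨ ¬x4 ∨ x3)
  F F T F  ✗ fails (x2 ∨ x1 ∨ ¬x3)
  F F T T  ✗ fails (x2 ∨ x1 ∨ ¬x3)
  F T F F  ✗ fails (x4 ∨ x3 ∨ ¬x2)
  F T F T  ✗ fails (x1 ∨ ¬x4 ∨ x3)
  F T T F  ✓ satisfies all
  F T T T  ✓ satisfies all
  T F F F  ✗ fails (x2 ∨ x4 ∨ ¬x1)
  T F F T  ✓ satisfies all
  T F T F  ✗ fails (x2 ∨ x4 ∨ ¬x1)
  T F T T  ✗ fails (¬x3 ∨ ¬x1 ∨ ¬x4)
  T T F F  ✗ fails (x4 ∨ x3 ∨ ¬x2)
  T T F T  ✓ satisfies all
  T T T F  ✗ fails (¬x1 ∨ ¬x3 ∨ x4)
  T T T T  ✗ fails (¬x3 ∨ ¬x1 ∨ ¬x4)
5 of the 16 rows are models.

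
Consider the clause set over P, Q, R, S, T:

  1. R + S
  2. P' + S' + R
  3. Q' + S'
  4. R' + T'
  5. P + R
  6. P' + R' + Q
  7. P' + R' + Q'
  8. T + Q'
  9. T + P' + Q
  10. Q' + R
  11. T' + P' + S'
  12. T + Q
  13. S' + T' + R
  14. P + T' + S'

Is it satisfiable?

Suppose R = 1.
From the singleton clause (T'), T = 0.
From the singleton clause (Q'), Q = 0.
That conflicts with the unit clause (Q).
Backtrack on R: now try R = 0.
From the singleton clause (S), S = 1.
From the singleton clause (P'), P = 0.
That conflicts with the unit clause (P).
Both values of R lead to a conflict.
No assignment satisfies every clause.

No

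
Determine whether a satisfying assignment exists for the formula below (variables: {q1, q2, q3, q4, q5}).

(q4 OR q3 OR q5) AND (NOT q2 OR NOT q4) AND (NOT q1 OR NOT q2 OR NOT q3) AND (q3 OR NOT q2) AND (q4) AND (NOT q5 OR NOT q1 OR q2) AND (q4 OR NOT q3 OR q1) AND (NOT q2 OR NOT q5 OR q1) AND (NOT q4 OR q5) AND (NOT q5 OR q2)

Unit clause (q4) forces q4 = true.
Unit clause (NOT q2) forces q2 = false.
Unit clause (q5) forces q5 = true.
Now (NOT q5) is unsatisfied and unit — conflict.
No assignment satisfies every clause.

Unsatisfiable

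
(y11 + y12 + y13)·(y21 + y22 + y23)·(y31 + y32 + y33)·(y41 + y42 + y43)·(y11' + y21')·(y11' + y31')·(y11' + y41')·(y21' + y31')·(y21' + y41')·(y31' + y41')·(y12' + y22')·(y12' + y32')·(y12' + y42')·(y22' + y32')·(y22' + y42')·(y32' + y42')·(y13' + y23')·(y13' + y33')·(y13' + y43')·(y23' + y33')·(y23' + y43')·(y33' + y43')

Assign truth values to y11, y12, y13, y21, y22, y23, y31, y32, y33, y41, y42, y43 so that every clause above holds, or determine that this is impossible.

Suppose y11 = 0.
Suppose y12 = 1.
Unit clause (y22') forces y22 = 0.
Unit clause (y32') forces y32 = 0.
Unit clause (y42') forces y42 = 0.
Suppose y21 = 1.
Unit clause (y31') forces y31 = 0.
Unit clause (y33) forces y33 = 1.
Unit clause (y41') forces y41 = 0.
Unit clause (y43) forces y43 = 1.
Now (y43') is unsatisfied and unit — conflict.
Undo y21 and try y21 = 0.
Unit clause (y23) forces y23 = 1.
Unit clause (y13') forces y13 = 0.
Unit clause (y33') forces y33 = 0.
Unit clause (y31) forces y31 = 1.
Unit clause (y41') forces y41 = 0.
Unit clause (y43) forces y43 = 1.
Now (y43') is unsatisfied and unit — conflict.
Both values of y21 lead to a conflict.
Undo y12 and try y12 = 0.
Unit clause (y13) forces y13 = 1.
Unit clause (y23') forces y23 = 0.
Unit clause (y33') forces y33 = 0.
Unit clause (y43') forces y43 = 0.
Suppose y21 = 1.
Unit clause (y31') forces y31 = 0.
Unit clause (y32) forces y32 = 1.
Unit clause (y41') forces y41 = 0.
Unit clause (y42) forces y42 = 1.
Now (y42') is unsatisfied and unit — conflict.
Undo y21 and try y21 = 0.
Unit clause (y22) forces y22 = 1.
Unit clause (y32') forces y32 = 0.
Unit clause (y31) forces y31 = 1.
Unit clause (y41') forces y41 = 0.
Unit clause (y42) forces y42 = 1.
Now (y42') is unsatisfied and unit — conflict.
Both values of y21 lead to a conflict.
Both values of y12 lead to a conflict.
Undo y11 and try y11 = 1.
Unit clause (y21') forces y21 = 0.
Unit clause (y31') forces y31 = 0.
Unit clause (y41') forces y41 = 0.
Suppose y22 = 1.
Unit clause (y12') forces y12 = 0.
Unit clause (y32') forces y32 = 0.
Unit clause (y33) forces y33 = 1.
Unit clause (y42') forces y42 = 0.
Unit clause (y43) forces y43 = 1.
Now (y43') is unsatisfied and unit — conflict.
Undo y22 and try y22 = 0.
Unit clause (y23) forces y23 = 1.
Unit clause (y13') forces y13 = 0.
Unit clause (y33') forces y33 = 0.
Unit clause (y32) forces y32 = 1.
Unit clause (y12') forces y12 = 0.
Unit clause (y42') forces y42 = 0.
Unit clause (y43) forces y43 = 1.
Now (y43') is unsatisfied and unit — conflict.
Both values of y22 lead to a conflict.
Both values of y11 lead to a conflict.

UNSATISFIABLE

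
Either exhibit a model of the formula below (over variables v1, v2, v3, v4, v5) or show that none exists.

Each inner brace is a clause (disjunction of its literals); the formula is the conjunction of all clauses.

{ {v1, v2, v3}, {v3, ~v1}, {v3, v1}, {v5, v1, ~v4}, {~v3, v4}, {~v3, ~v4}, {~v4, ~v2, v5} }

UNSATISFIABLE

Suppose v3 = 1.
(v4) alone gives v4 = 1.
But (~v4) is also a unit clause — contradiction.
That branch fails; take v3 = 0 instead.
(~v1) alone gives v1 = 0.
But (v1) is also a unit clause — contradiction.
Neither v3 = 1 nor v3 = 0 works.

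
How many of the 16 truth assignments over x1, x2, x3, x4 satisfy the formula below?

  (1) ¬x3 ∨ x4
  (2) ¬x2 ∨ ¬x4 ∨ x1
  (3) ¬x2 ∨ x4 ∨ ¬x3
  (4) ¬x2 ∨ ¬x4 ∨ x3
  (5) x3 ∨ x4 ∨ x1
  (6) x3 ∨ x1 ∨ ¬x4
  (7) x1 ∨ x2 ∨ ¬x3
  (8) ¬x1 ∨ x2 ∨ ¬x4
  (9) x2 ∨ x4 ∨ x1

3

There are 2^4 = 16 truth assignments over (x1, x2, x3, x4).
Check each against the 9 clauses (columns in the order x1, x2, x3, x4):
  F F F F  ✗ fails (x3 ∨ x4 ∨ x1)
  F F F T  ✗ fails (x3 ∨ x1 ∨ ¬x4)
  F F T F  ✗ fails (¬x3 ∨ x4)
  F F T T  ✗ fails (x1 ∨ x2 ∨ ¬x3)
  F T F F  ✗ fails (x3 ∨ x4 ∨ x1)
  F T F T  ✗ fails (¬x2 ∨ ¬x4 ∨ x1)
  F T T F  ✗ fails (¬x3 ∨ x4)
  F T T T  ✗ fails (¬x2 ∨ ¬x4 ∨ x1)
  T F F F  ✓ satisfies all
  T F F T  ✗ fails (¬x1 ∨ x2 ∨ ¬x4)
  T F T F  ✗ fails (¬x3 ∨ x4)
  T F T T  ✗ fails (¬x1 ∨ x2 ∨ ¬x4)
  T T F F  ✓ satisfies all
  T T F T  ✗ fails (¬x2 ∨ ¬x4 ∨ x3)
  T T T F  ✗ fails (¬x3 ∨ x4)
  T T T T  ✓ satisfies all
3 of the 16 rows are models.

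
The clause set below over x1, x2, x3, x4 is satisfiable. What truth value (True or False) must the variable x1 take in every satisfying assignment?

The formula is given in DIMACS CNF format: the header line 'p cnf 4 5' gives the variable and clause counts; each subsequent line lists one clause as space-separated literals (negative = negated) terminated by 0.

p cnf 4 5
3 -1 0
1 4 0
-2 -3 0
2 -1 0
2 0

False

Suppose x1 = True.
Unit clause (x3) forces x3 = True.
Unit clause (¬x2) forces x2 = False.
But (x2) is also a unit clause — contradiction.
So every satisfying assignment has x1 = False.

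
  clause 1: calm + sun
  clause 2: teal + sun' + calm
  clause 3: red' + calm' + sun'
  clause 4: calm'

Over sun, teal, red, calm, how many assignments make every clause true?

There are 2^4 = 16 truth assignments over (sun, teal, red, calm).
Split on calm. With calm = 1, the clauses containing calm are satisfied and calm' drops from the rest; 0 of the 2^3 = 8 assignments to the other variables satisfy what remains.
With calm = 0, by the same count on the reduced clause set, 2 assignments work.
Total: 0 + 2 = 2.

2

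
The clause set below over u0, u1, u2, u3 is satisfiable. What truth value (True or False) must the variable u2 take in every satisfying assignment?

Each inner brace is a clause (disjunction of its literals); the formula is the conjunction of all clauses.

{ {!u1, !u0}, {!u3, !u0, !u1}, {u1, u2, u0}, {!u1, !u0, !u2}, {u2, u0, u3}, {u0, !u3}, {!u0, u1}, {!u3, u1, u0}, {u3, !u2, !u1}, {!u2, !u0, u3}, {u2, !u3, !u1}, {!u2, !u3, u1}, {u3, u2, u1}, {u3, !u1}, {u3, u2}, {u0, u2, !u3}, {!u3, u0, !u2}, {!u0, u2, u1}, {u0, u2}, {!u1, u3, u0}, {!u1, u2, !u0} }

True

Suppose u2 = false.
(u3) alone gives u3 = true.
(u0) alone gives u0 = true.
(!u1) alone gives u1 = false.
But (u1) is also a unit clause — contradiction.
So every satisfying assignment has u2 = True.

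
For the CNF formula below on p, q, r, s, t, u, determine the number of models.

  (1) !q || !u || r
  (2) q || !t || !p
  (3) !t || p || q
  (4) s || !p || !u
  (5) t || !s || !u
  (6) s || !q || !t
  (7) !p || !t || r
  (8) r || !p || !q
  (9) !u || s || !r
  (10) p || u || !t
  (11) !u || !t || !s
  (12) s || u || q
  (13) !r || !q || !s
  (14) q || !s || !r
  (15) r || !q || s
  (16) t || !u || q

There are 2^6 = 64 truth assignments over (p, q, r, s, t, u).
Split on u. With u = true, the clauses containing u are satisfied and !u drops from the rest; 0 of the 2^5 = 32 assignments to the other variables satisfy what remains.
With u = false, by the same count on the reduced clause set, 5 assignments work.
Total: 0 + 5 = 5.

5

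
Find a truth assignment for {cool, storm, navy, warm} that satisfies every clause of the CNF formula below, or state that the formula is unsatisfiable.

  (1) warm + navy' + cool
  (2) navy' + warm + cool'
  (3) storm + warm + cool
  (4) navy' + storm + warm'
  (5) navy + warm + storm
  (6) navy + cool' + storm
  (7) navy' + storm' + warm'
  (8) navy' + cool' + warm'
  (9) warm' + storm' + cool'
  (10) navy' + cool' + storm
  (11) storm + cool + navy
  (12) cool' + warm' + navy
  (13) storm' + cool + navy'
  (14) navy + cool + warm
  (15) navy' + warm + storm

Try warm = 0.
Try navy = 0.
(storm) alone gives storm = 1.
(cool) alone gives cool = 1.
All clauses are satisfied.

cool: 1; storm: 1; navy: 0; warm: 0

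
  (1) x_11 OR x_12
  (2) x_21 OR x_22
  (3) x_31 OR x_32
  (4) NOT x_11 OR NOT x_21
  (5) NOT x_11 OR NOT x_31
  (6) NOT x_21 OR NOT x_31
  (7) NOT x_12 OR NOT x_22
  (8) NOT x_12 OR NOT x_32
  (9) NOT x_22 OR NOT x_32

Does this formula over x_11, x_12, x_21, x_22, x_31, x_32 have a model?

No

Suppose x_11 = true.
Unit clause (NOT x_21) forces x_21 = false.
Unit clause (x_22) forces x_22 = true.
Unit clause (NOT x_31) forces x_31 = false.
Unit clause (x_32) forces x_32 = true.
Now (NOT x_32) is unsatisfied and unit — conflict.
Undo x_11 and try x_11 = false.
Unit clause (x_12) forces x_12 = true.
Unit clause (NOT x_22) forces x_22 = false.
Unit clause (x_21) forces x_21 = true.
Unit clause (NOT x_31) forces x_31 = false.
Unit clause (x_32) forces x_32 = true.
Now (NOT x_32) is unsatisfied and unit — conflict.
Neither x_11 = true nor x_11 = false works.
No assignment satisfies every clause.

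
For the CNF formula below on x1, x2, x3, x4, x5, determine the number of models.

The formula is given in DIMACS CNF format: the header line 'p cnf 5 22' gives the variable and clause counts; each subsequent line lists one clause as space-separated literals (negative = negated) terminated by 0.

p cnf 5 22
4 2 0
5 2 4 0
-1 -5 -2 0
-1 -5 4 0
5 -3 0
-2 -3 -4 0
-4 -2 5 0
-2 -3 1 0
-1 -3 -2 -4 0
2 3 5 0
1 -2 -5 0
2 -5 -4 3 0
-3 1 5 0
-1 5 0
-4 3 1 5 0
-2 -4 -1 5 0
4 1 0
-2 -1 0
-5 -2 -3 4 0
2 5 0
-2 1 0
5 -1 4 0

There are 2^5 = 32 truth assignments over (x1, x2, x3, x4, x5).
Split on x2. With x2 = True, the clauses containing x2 are satisfied and ¬x2 drops from the rest; 0 of the 2^4 = 16 assignments to the other variables satisfy what remains.
With x2 = False, by the same count on the reduced clause set, 2 assignments work.
(One model: x1=F, x2=F, x3=T, x4=T, x5=T.)
Total: 0 + 2 = 2.

2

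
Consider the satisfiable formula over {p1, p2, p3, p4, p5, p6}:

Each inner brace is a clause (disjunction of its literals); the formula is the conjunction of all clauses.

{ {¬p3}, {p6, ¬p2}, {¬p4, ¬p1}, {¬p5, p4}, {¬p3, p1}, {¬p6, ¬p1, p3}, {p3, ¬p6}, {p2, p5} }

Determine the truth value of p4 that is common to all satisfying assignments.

Suppose p4 = False.
From the singleton clause (¬p3), p3 = False.
From the singleton clause (¬p5), p5 = False.
From the singleton clause (¬p6), p6 = False.
From the singleton clause (¬p2), p2 = False.
But (p2) is also a unit clause — contradiction.
So every satisfying assignment has p4 = True.

True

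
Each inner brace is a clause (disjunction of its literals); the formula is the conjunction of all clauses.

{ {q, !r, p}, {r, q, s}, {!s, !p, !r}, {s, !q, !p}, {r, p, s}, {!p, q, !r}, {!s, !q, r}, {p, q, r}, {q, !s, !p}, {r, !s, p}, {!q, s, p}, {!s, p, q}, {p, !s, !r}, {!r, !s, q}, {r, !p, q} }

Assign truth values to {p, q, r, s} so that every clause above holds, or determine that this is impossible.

Case q = true:
Case s = true:
(r) alone gives r = true.
(!p) alone gives p = false.
Now (p) is unsatisfied and unit — conflict.
So s must be the other value — set s = false.
(!p) alone gives p = false.
Now (p) is unsatisfied and unit — conflict.
Either choice for s ends in contradiction.
So q must be the other value — set q = false.
Case r = false:
(s) alone gives s = true.
(p) alone gives p = true.
Now (!p) is unsatisfied and unit — conflict.
So r must be the other value — set r = true.
(p) alone gives p = true.
Now (!p) is unsatisfied and unit — conflict.
Either choice for r ends in contradiction.
Either choice for q ends in contradiction.

UNSATISFIABLE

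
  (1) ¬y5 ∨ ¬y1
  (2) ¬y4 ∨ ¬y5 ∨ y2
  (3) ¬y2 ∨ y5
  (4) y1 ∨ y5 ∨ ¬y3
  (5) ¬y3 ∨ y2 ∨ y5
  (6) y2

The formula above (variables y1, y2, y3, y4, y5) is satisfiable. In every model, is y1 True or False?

Suppose y1 = True.
The clause (¬y5) is unit, so y5 = False.
The clause (¬y2) is unit, so y2 = False.
But (y2) is also a unit clause — contradiction.
So every satisfying assignment has y1 = False.

False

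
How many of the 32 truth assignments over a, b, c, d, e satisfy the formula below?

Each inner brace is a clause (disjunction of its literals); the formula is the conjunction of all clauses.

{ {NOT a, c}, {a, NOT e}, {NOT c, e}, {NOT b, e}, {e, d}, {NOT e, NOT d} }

3

There are 2^5 = 32 truth assignments over (a, b, c, d, e).
Split on a. With a = true, the clauses containing a are satisfied and NOT a drops from the rest; 2 of the 2^4 = 16 assignments to the other variables satisfy what remains.
With a = false, by the same count on the reduced clause set, 1 assignment works.
(One model: a=F, b=F, c=F, d=T, e=F.)
Total: 2 + 1 = 3.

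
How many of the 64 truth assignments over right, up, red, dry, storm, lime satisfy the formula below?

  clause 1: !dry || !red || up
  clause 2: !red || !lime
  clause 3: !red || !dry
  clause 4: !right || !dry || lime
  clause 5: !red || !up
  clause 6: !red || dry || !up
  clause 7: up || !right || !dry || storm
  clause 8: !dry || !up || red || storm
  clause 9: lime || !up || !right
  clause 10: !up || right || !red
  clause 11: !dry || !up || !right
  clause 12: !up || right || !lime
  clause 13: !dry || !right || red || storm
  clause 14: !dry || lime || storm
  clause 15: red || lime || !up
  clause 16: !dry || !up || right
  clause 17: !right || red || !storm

14

There are 2^6 = 64 truth assignments over (right, up, red, dry, storm, lime).
Split on storm. With storm = true, the clauses containing storm are satisfied and !storm drops from the rest; 6 of the 2^5 = 32 assignments to the other variables satisfy what remains.
With storm = false, by the same count on the reduced clause set, 8 assignments work.
(One model: right=F, up=F, red=F, dry=F, storm=F, lime=F.)
Total: 6 + 8 = 14.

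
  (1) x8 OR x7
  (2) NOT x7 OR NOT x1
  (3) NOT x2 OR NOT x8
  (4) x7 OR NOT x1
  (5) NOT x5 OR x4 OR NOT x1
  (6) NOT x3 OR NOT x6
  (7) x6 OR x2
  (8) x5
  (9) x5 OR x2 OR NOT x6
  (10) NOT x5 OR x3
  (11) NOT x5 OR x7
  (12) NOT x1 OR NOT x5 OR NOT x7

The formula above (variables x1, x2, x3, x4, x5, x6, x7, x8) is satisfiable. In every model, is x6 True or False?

False

Suppose x6 = true.
(NOT x3) alone gives x3 = false.
(x5) alone gives x5 = true.
Now (NOT x5) is unsatisfied and unit — conflict.
So every satisfying assignment has x6 = False.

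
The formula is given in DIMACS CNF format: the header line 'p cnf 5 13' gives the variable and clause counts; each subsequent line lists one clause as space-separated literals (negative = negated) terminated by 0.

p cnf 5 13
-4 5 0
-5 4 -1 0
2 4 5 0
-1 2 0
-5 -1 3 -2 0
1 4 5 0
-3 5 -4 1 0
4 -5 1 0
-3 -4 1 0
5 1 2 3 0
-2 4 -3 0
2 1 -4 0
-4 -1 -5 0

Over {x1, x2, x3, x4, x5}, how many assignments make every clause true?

There are 2^5 = 32 truth assignments over (x1, x2, x3, x4, x5).
Split on x3. With x3 = True, the clauses containing x3 are satisfied and ¬x3 drops from the rest; 0 of the 2^4 = 16 assignments to the other variables satisfy what remains.
With x3 = False, by the same count on the reduced clause set, 2 assignments work.
Total: 0 + 2 = 2.

2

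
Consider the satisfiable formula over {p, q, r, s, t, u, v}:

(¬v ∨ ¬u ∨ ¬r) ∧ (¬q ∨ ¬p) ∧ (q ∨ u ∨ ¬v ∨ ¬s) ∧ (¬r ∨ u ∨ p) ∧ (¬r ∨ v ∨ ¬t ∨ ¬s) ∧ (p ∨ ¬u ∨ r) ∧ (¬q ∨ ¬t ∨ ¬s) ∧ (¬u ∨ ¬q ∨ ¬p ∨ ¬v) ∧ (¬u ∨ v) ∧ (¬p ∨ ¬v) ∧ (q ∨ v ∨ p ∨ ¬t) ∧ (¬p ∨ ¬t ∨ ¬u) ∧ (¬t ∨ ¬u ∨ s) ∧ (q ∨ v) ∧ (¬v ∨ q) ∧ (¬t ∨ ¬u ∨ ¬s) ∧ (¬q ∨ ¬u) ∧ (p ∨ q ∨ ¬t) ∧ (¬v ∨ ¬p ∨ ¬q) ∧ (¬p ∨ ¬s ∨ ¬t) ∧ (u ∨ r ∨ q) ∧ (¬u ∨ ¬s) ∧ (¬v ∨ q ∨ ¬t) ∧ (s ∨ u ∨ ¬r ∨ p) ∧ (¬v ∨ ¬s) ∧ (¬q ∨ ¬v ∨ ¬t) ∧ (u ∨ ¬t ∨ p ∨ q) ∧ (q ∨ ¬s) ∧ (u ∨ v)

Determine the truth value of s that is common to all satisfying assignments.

False

Suppose s = True.
(¬u) alone gives u = False.
(¬v) alone gives v = False.
That conflicts with the unit clause (v).
So every satisfying assignment has s = False.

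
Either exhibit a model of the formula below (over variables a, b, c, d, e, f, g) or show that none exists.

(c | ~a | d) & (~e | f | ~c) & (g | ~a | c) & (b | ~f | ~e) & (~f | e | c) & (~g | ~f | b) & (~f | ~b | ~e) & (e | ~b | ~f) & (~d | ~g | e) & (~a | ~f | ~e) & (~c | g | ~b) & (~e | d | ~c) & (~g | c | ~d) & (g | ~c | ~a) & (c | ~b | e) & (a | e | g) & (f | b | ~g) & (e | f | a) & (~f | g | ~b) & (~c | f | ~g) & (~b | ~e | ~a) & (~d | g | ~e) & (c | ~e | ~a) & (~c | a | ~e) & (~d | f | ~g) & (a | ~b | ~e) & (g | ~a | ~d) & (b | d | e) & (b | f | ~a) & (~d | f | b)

Suppose c = 0.
Suppose a = 0.
Suppose f = 0.
(e) alone gives e = 1.
(~b) alone gives b = 0.
(~g) alone gives g = 0.
(~d) alone gives d = 0.
All clauses are satisfied.

a: 0,  b: 0,  c: 0,  d: 0,  e: 1,  f: 0,  g: 0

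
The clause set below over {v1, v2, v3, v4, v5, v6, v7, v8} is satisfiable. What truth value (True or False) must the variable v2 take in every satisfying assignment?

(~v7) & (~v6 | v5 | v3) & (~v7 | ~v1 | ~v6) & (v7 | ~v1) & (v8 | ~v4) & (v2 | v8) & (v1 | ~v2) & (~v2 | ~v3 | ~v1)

Suppose v2 = 1.
The clause (~v7) is unit, so v7 = 0.
The clause (~v1) is unit, so v1 = 0.
But (v1) is also a unit clause — contradiction.
So every satisfying assignment has v2 = False.

False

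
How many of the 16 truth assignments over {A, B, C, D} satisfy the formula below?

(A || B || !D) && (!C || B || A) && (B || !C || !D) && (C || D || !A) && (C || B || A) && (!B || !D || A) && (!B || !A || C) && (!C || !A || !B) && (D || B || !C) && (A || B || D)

There are 2^4 = 16 truth assignments over (A, B, C, D).
Split on D. With D = true, the clauses containing D are satisfied and !D drops from the rest; 1 of the 2^3 = 8 assignments to the other variables satisfy what remains.
With D = false, by the same count on the reduced clause set, 2 assignments work.
Total: 1 + 2 = 3.

3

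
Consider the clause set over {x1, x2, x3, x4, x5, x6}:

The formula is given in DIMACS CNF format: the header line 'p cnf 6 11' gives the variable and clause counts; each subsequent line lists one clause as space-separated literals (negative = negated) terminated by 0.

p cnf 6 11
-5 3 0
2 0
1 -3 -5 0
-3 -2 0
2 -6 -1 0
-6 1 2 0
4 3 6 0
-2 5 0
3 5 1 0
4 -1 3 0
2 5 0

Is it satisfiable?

No, unsatisfiable

(x2) alone gives x2 = True.
(¬x3) alone gives x3 = False.
(¬x5) alone gives x5 = False.
That conflicts with the unit clause (x5).
No assignment satisfies every clause.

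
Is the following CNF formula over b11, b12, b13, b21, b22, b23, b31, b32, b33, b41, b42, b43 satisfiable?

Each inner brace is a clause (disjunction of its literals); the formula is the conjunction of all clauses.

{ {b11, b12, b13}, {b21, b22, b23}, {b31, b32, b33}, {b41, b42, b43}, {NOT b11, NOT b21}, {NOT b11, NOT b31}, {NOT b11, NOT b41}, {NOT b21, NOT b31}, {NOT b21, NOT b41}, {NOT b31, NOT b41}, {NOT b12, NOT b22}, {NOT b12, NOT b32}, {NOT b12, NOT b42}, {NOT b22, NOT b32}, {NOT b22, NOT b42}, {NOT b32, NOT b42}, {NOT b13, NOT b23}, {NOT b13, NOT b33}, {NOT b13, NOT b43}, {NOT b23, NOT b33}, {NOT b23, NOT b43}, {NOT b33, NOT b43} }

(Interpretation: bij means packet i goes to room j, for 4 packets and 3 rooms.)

No

Suppose b11 = false.
Suppose b12 = true.
(NOT b22) alone gives b22 = false.
(NOT b32) alone gives b32 = false.
(NOT b42) alone gives b42 = false.
Suppose b21 = true.
(NOT b31) alone gives b31 = false.
(b33) alone gives b33 = true.
(NOT b41) alone gives b41 = false.
(b43) alone gives b43 = true.
That conflicts with the unit clause (NOT b43).
That branch fails; take b21 = false instead.
(b23) alone gives b23 = true.
(NOT b13) alone gives b13 = false.
(NOT b33) alone gives b33 = false.
(b31) alone gives b31 = true.
(NOT b41) alone gives b41 = false.
(b43) alone gives b43 = true.
That conflicts with the unit clause (NOT b43).
Either choice for b21 ends in contradiction.
That branch fails; take b12 = false instead.
(b13) alone gives b13 = true.
(NOT b23) alone gives b23 = false.
(NOT b33) alone gives b33 = false.
(NOT b43) alone gives b43 = false.
Suppose b21 = true.
(NOT b31) alone gives b31 = false.
(b32) alone gives b32 = true.
(NOT b41) alone gives b41 = false.
(b42) alone gives b42 = true.
That conflicts with the unit clause (NOT b42).
That branch fails; take b21 = false instead.
(b22) alone gives b22 = true.
(NOT b32) alone gives b32 = false.
(b31) alone gives b31 = true.
(NOT b41) alone gives b41 = false.
(b42) alone gives b42 = true.
That conflicts with the unit clause (NOT b42).
Either choice for b21 ends in contradiction.
Either choice for b12 ends in contradiction.
That branch fails; take b11 = true instead.
(NOT b21) alone gives b21 = false.
(NOT b31) alone gives b31 = false.
(NOT b41) alone gives b41 = false.
Suppose b22 = true.
(NOT b12) alone gives b12 = false.
(NOT b32) alone gives b32 = false.
(b33) alone gives b33 = true.
(NOT b42) alone gives b42 = false.
(b43) alone gives b43 = true.
That conflicts with the unit clause (NOT b43).
That branch fails; take b22 = false instead.
(b23) alone gives b23 = true.
(NOT b13) alone gives b13 = false.
(NOT b33) alone gives b33 = false.
(b32) alone gives b32 = true.
(NOT b12) alone gives b12 = false.
(NOT b42) alone gives b42 = false.
(b43) alone gives b43 = true.
That conflicts with the unit clause (NOT b43).
Either choice for b22 ends in contradiction.
Either choice for b11 ends in contradiction.
No assignment satisfies every clause.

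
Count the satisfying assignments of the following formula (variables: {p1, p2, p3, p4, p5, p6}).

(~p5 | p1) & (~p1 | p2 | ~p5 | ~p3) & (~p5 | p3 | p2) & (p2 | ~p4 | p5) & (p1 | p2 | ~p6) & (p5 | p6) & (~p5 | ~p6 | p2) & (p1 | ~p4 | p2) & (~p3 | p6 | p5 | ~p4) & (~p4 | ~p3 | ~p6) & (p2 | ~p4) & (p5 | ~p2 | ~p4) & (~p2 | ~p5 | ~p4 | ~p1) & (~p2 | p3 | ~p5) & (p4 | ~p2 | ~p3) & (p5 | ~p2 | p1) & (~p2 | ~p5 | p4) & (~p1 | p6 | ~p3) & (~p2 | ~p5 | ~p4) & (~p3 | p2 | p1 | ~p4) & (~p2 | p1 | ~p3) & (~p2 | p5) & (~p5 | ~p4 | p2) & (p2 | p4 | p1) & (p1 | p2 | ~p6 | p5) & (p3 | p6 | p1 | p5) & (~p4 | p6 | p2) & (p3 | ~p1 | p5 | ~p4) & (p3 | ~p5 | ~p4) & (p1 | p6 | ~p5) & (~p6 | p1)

There are 2^6 = 64 truth assignments over (p1, p2, p3, p4, p5, p6).
Split on p2. With p2 = 1, the clauses containing p2 are satisfied and ~p2 drops from the rest; 0 of the 2^5 = 32 assignments to the other variables satisfy what remains.
With p2 = 0, by the same count on the reduced clause set, 2 assignments work.
Total: 0 + 2 = 2.

2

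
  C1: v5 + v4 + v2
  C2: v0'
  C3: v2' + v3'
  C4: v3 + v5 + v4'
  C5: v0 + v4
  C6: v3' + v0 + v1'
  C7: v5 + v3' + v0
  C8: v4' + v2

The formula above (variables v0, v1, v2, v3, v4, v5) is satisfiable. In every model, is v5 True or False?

Suppose v5 = 0.
The clause (v0') is unit, so v0 = 0.
The clause (v4) is unit, so v4 = 1.
The clause (v3) is unit, so v3 = 1.
Now (v3') is unsatisfied and unit — conflict.
So every satisfying assignment has v5 = True.

True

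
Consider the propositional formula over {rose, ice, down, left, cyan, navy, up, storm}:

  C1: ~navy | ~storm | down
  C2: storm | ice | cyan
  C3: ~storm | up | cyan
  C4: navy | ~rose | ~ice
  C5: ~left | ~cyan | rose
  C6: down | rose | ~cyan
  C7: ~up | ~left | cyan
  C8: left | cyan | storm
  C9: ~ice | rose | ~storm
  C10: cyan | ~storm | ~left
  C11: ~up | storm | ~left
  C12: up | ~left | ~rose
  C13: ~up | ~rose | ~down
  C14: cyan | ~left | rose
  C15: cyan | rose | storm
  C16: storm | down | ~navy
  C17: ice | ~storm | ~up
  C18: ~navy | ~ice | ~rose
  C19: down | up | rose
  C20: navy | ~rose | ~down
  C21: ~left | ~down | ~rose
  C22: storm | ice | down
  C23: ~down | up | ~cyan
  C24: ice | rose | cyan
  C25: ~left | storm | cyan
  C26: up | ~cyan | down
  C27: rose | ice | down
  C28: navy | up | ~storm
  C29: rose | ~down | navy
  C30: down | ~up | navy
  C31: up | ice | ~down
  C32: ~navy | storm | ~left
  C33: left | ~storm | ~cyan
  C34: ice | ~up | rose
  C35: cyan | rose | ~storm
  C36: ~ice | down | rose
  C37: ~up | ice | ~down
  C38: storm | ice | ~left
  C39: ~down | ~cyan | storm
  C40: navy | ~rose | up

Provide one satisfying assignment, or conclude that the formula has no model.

UNSATISFIABLE

Try navy = 0.
Try rose = 0.
The clause (~down) is unit, so down = 0.
The clause (~cyan) is unit, so cyan = 0.
The clause (~left) is unit, so left = 0.
The clause (storm) is unit, so storm = 1.
That conflicts with the unit clause (~storm).
So rose must be the other value — set rose = 1.
The clause (~ice) is unit, so ice = 0.
The clause (~down) is unit, so down = 0.
The clause (storm) is unit, so storm = 1.
The clause (~up) is unit, so up = 0.
That conflicts with the unit clause (up).
Both values of rose lead to a conflict.
So navy must be the other value — set navy = 1.
Try storm = 0.
The clause (down) is unit, so down = 1.
The clause (~left) is unit, so left = 0.
The clause (cyan) is unit, so cyan = 1.
That conflicts with the unit clause (~cyan).
So storm must be the other value — set storm = 1.
The clause (down) is unit, so down = 1.
Try up = 1.
The clause (~rose) is unit, so rose = 0.
The clause (~ice) is unit, so ice = 0.
That conflicts with the unit clause (ice).
So up must be the other value — set up = 0.
The clause (cyan) is unit, so cyan = 1.
That conflicts with the unit clause (~cyan).
Both values of up lead to a conflict.
Both values of storm lead to a conflict.
Both values of navy lead to a conflict.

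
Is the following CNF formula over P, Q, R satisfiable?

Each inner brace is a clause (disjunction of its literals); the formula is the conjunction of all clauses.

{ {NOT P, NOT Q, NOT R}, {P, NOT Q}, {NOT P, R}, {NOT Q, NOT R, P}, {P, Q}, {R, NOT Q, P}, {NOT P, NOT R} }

Branch on P: set P = true.
From the singleton clause (R), R = true.
Now (NOT R) is unsatisfied and unit — conflict.
Undo P and try P = false.
From the singleton clause (NOT Q), Q = false.
Now (Q) is unsatisfied and unit — conflict.
Both values of P lead to a conflict.
No assignment satisfies every clause.

No, unsatisfiable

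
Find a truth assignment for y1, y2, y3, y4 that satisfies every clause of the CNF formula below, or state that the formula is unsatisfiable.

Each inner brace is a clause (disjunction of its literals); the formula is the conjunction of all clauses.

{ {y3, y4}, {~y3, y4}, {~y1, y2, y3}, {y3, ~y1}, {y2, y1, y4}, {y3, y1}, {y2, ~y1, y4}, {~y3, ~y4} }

UNSATISFIABLE

Branch on y3: set y3 = 1.
Unit clause (y4) forces y4 = 1.
But (~y4) is also a unit clause — contradiction.
Undo y3 and try y3 = 0.
Unit clause (y4) forces y4 = 1.
Unit clause (~y1) forces y1 = 0.
But (y1) is also a unit clause — contradiction.
Both values of y3 lead to a conflict.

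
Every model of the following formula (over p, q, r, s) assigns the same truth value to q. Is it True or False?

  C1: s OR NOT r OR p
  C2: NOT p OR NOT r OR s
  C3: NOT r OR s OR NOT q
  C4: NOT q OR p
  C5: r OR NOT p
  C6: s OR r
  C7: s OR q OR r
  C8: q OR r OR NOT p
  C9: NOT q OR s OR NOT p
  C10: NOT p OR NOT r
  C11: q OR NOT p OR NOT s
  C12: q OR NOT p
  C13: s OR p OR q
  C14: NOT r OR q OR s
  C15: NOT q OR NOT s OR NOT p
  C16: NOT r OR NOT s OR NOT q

Suppose q = true.
The clause (p) is unit, so p = true.
The clause (r) is unit, so r = true.
Now (NOT r) is unsatisfied and unit — conflict.
So every satisfying assignment has q = False.

False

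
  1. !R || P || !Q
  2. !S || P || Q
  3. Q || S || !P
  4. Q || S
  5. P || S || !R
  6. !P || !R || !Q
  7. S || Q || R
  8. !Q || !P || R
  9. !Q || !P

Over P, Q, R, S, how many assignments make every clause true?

There are 2^4 = 16 truth assignments over (P, Q, R, S).
Split on Q. With Q = true, the clauses containing Q are satisfied and !Q drops from the rest; 2 of the 2^3 = 8 assignments to the other variables satisfy what remains.
With Q = false, by the same count on the reduced clause set, 2 assignments work.
Total: 2 + 2 = 4.

4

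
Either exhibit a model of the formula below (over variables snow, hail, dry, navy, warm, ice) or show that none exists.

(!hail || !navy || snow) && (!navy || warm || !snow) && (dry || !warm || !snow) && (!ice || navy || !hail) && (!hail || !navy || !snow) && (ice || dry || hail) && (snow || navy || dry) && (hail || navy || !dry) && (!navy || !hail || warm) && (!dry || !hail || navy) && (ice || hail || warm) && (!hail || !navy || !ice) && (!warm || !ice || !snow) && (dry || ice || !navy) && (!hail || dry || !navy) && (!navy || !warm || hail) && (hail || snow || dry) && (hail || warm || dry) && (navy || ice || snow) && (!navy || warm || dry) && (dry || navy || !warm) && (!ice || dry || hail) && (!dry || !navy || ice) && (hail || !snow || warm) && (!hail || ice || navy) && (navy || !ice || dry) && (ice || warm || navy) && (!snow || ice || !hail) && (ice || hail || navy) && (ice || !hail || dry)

Try hail = false.
Try ice = true.
(dry) alone gives dry = true.
(navy) alone gives navy = true.
(!warm) alone gives warm = false.
(!snow) alone gives snow = false.
This assignment satisfies each clause.

snow=false; hail=false; dry=true; navy=true; warm=false; ice=true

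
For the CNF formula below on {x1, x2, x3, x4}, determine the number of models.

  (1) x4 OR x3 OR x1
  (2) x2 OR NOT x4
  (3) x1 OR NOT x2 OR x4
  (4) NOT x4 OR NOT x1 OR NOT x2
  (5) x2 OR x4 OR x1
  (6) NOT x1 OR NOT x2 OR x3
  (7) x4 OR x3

There are 2^4 = 16 truth assignments over (x1, x2, x3, x4).
Split on x1. With x1 = true, the clauses containing x1 are satisfied and NOT x1 drops from the rest; 2 of the 2^3 = 8 assignments to the other variables satisfy what remains.
With x1 = false, by the same count on the reduced clause set, 2 assignments work.
(One model: x1=F, x2=T, x3=F, x4=T.)
Total: 2 + 2 = 4.

4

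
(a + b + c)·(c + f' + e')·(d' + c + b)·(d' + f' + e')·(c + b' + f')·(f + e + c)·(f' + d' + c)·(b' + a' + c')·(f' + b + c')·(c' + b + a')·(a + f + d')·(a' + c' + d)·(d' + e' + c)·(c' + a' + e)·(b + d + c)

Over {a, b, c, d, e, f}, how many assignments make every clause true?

There are 2^6 = 64 truth assignments over (a, b, c, d, e, f).
Split on e. With e = 1, the clauses containing e are satisfied and e' drops from the rest; 5 of the 2^5 = 32 assignments to the other variables satisfy what remains.
With e = 0, by the same count on the reduced clause set, 4 assignments work.
Total: 5 + 4 = 9.

9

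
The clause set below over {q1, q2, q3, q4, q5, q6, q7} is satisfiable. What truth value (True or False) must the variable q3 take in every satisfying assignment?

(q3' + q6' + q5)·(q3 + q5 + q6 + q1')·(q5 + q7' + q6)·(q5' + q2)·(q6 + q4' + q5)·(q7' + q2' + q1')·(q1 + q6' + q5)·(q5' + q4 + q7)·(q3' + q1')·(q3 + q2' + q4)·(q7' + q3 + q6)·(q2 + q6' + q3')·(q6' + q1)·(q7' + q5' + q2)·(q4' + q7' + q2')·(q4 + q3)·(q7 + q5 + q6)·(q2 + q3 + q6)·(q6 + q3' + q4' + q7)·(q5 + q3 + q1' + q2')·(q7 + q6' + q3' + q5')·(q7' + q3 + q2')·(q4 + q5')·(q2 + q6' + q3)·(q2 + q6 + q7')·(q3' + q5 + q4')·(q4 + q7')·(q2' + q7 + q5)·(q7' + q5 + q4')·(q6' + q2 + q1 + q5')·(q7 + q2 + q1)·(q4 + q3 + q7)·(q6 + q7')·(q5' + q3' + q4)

Suppose q3 = 1.
(q1') alone gives q1 = 0.
(q6') alone gives q6 = 0.
(q7') alone gives q7 = 0.
(q5) alone gives q5 = 1.
(q2) alone gives q2 = 1.
(q4) alone gives q4 = 1.
But (q4') is also a unit clause — contradiction.
So every satisfying assignment has q3 = False.

False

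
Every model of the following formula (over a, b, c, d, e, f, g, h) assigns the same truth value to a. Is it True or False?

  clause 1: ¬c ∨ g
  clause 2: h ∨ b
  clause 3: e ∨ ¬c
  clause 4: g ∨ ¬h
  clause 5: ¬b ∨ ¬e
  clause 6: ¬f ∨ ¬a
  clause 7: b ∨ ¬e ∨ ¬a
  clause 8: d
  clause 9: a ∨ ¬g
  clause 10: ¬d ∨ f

False

Suppose a = True.
From the singleton clause (¬f), f = False.
From the singleton clause (d), d = True.
But (¬d) is also a unit clause — contradiction.
So every satisfying assignment has a = False.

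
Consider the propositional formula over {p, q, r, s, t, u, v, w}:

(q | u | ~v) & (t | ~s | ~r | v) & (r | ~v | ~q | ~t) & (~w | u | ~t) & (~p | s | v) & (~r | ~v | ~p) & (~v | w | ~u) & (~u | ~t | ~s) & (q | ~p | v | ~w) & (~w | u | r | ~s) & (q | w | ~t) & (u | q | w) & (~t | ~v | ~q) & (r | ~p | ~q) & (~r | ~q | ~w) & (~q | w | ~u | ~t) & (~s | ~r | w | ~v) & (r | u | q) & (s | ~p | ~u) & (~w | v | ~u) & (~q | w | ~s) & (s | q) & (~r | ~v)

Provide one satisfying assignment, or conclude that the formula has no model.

p: 0; q: 1; r: 0; s: 0; t: 0; u: 1; v: 1; w: 1

Try s = 0.
The clause (q) is unit, so q = 1.
Try p = 0.
Try t = 0.
Try r = 0.
Try v = 1.
Try w = 1.
No clause remains; u is free.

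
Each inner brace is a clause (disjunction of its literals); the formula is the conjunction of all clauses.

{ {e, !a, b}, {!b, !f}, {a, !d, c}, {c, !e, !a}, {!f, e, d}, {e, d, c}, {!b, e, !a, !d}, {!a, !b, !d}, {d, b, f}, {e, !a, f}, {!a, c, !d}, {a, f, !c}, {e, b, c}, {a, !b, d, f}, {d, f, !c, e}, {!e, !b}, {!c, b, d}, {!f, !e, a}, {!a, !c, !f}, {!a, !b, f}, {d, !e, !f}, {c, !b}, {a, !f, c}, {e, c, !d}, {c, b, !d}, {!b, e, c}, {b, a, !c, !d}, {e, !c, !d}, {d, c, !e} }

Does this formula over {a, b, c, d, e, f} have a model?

Branch on b: set b = false.
Branch on e: set e = true.
Branch on c: set c = true.
Unit clause (d) forces d = true.
Unit clause (a) forces a = true.
Unit clause (!f) forces f = false.
All clauses are satisfied.
A satisfying assignment: a=true,  b=false,  c=true,  d=true,  e=true,  f=false.

Yes, satisfiable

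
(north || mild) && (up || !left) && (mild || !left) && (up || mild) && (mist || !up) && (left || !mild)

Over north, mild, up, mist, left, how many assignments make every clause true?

There are 2^5 = 32 truth assignments over (north, mild, up, mist, left).
Split on up. With up = true, the clauses containing up are satisfied and !up drops from the rest; 3 of the 2^4 = 16 assignments to the other variables satisfy what remains.
With up = false, by the same count on the reduced clause set, 0 assignments work.
Total: 3 + 0 = 3.

3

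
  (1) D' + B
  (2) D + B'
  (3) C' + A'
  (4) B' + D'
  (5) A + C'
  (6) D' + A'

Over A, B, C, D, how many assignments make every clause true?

2

There are 2^4 = 16 truth assignments over (A, B, C, D).
Check each against the 6 clauses (columns in the order A, B, C, D):
  F F F F  ✓ satisfies all
  F F F T  ✗ fails (D' + B)
  F F T F  ✗ fails (A + C')
  F F T T  ✗ fails (D' + B)
  F T F F  ✗ fails (D + B')
  F T F T  ✗ fails (B' + D')
  F T T F  ✗ fails (D + B')
  F T T T  ✗ fails (B' + D')
  T F F F  ✓ satisfies all
  T F F T  ✗ fails (D' + B)
  T F T F  ✗ fails (C' + A')
  T F T T  ✗ fails (D' + B)
  T T F F  ✗ fails (D + B')
  T T F T  ✗ fails (B' + D')
  T T T F  ✗ fails (D + B')
  T T T T  ✗ fails (C' + A')
2 of the 16 rows are models.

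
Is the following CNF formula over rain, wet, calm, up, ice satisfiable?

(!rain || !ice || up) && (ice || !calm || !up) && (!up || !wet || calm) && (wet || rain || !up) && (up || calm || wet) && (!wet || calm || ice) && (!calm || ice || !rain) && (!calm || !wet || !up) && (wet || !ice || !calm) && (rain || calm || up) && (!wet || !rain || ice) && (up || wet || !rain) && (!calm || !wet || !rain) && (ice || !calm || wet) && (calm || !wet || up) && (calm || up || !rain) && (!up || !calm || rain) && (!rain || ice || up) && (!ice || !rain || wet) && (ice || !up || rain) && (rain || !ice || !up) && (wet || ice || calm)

Case rain = false:
Case wet = true:
Case up = false:
The clause (calm) is unit, so calm = true.
No clause remains; ice is free.
A satisfying assignment: rain ↦ false; wet ↦ true; calm ↦ true; up ↦ false; ice ↦ true.

Yes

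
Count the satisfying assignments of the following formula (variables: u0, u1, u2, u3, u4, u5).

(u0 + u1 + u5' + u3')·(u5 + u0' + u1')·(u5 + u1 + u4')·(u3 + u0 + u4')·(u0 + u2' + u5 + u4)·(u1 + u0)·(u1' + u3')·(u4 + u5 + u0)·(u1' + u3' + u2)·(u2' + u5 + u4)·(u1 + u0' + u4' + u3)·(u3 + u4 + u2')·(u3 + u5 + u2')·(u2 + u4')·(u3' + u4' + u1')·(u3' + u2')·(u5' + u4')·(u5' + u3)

There are 2^6 = 64 truth assignments over (u0, u1, u2, u3, u4, u5).
Split on u1. With u1 = 1, the clauses containing u1 are satisfied and u1' drops from the rest; 0 of the 2^5 = 32 assignments to the other variables satisfy what remains.
With u1 = 0, by the same count on the reduced clause set, 3 assignments work.
Total: 0 + 3 = 3.

3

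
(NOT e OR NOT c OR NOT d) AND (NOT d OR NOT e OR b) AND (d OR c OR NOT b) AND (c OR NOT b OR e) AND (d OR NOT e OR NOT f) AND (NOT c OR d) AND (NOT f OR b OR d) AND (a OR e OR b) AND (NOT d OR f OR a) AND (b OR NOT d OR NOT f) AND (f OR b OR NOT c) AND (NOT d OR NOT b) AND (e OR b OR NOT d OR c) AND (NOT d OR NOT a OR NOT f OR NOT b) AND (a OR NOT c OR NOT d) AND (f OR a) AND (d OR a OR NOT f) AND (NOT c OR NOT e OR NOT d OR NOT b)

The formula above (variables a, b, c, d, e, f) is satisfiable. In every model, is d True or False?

False

Suppose d = true.
Unit clause (NOT b) forces b = false.
Unit clause (NOT e) forces e = false.
Unit clause (a) forces a = true.
Unit clause (NOT f) forces f = false.
Unit clause (NOT c) forces c = false.
Now (c) is unsatisfied and unit — conflict.
So every satisfying assignment has d = False.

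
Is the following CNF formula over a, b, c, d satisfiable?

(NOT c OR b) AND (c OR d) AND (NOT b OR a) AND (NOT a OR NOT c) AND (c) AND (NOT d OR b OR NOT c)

Unit clause (c) forces c = true.
Unit clause (b) forces b = true.
Unit clause (a) forces a = true.
That conflicts with the unit clause (NOT a).
No assignment satisfies every clause.

No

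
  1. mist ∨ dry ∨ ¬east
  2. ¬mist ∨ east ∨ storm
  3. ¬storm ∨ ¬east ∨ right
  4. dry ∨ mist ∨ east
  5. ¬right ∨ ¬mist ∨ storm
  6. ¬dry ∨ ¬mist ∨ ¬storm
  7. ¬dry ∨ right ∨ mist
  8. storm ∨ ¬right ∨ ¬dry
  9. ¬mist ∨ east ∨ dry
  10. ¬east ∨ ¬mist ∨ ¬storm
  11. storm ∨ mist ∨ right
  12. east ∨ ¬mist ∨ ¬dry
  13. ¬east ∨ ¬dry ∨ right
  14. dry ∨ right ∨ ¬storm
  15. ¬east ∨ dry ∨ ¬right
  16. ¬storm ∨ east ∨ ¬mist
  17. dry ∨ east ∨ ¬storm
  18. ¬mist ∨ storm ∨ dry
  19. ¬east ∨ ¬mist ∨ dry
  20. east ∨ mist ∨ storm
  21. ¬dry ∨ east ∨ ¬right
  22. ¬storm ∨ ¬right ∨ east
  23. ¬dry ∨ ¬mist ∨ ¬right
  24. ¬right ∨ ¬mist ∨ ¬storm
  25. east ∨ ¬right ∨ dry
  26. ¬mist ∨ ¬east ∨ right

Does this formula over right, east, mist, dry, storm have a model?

Try mist = False.
Try dry = True.
Unit clause (right) forces right = True.
Unit clause (storm) forces storm = True.
Unit clause (east) forces east = True.
Every clause now holds.
A satisfying assignment: right: True; east: True; mist: False; dry: True; storm: True.

Yes, satisfiable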